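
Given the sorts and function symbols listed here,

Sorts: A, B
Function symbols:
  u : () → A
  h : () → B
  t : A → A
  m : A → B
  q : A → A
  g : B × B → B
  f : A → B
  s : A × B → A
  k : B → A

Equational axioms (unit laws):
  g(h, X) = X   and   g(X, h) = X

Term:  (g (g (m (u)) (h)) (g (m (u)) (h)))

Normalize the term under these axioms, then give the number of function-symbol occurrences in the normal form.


1. (g (g (m (u)) (h)) (g (m (u)) (h)))  →  (g (m (u)) (g (m (u)) (h)))
2. (g (m (u)) (g (m (u)) (h)))  →  (g (m (u)) (m (u)))
normal form: (g (m (u)) (m (u)))

size = 5


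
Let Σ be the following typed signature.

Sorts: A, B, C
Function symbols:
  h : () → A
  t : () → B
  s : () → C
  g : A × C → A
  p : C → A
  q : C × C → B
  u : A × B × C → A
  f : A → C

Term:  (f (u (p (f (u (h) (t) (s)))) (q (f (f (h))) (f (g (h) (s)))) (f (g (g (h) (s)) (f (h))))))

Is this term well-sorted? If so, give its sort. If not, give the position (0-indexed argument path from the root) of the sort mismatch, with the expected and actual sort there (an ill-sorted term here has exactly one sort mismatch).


          (h) : A
          (t) : B
          (s) : C
        (u (h) (t) (s)) : A
      (f (u (h) (t) (s))) : C
    (p (f (u (h) (t) (s)))) : A
          (h) : A
        (f (h)) : C
      (f (f (h))) : ✗ arg 0 at [0, 1, 0, 0] has sort C, expected A
          (h) : A
          (s) : C
        (g (h) (s)) : A
      (f (g (h) (s))) : C
          (h) : A
          (s) : C
        (g (h) (s)) : A
          (h) : A
        (f (h)) : C
      (g (g (h) (s)) (f (h))) : A
    (f (g (g (h) (s)) (f (h)))) : C

ill-sorted at position [0, 1, 0, 0]: expected A, got C


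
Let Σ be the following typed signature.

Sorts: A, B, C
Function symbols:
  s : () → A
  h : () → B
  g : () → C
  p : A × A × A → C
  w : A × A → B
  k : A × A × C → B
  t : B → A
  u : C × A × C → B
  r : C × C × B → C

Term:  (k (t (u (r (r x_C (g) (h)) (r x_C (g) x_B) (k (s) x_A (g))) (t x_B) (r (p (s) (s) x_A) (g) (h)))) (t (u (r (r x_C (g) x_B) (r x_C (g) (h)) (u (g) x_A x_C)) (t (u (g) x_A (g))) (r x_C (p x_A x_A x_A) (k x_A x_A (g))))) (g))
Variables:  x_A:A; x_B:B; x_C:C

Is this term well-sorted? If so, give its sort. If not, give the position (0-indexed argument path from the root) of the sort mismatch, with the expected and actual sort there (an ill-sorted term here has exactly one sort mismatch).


well-sorted; sort = B

          x_C : C
          (g) : C
          (h) : B
        (r x_C (g) (h)) : C
          x_C : C
          (g) : C
          x_B : B
        (r x_C (g) x_B) : C
          (s) : A
          x_A : A
          (g) : C
        (k (s) x_A (g)) : B
      (r (r x_C (g) (h)) (r x_C (g) x_B) (k (s) x_A (g))) : C
        x_B : B
      (t x_B) : A
          (s) : A
          (s) : A
          x_A : A
        (p (s) (s) x_A) : C
        (g) : C
        (h) : B
      (r (p (s) (s) x_A) (g) (h)) : C
    (u (r (r x_C (g) (h)) (r x_C (g) x_B) (k (s) x_A (g))) (t x_B) (r (p (s) (s) x_A) (g) (h))) : B
  (t (u (r (r x_C (g) (h)) (r x_C (g) x_B) (k (s) x_A (g))) (t x_B) (r (p (s) (s) x_A) (g) (h)))) : A
          x_C : C
          (g) : C
          x_B : B
        (r x_C (g) x_B) : C
          x_C : C
          (g) : C
          (h) : B
        (r x_C (g) (h)) : C
          (g) : C
          x_A : A
          x_C : C
        (u (g) x_A x_C) : B
      (r (r x_C (g) x_B) (r x_C (g) (h)) (u (g) x_A x_C)) : C
          (g) : C
          x_A : A
          (g) : C
        (u (g) x_A (g)) : B
      (t (u (g) x_A (g))) : A
        x_C : C
          x_A : A
          x_A : A
          x_A : A
        (p x_A x_A x_A) : C
          x_A : A
          x_A : A
          (g) : C
        (k x_A x_A (g)) : B
      (r x_C (p x_A x_A x_A) (k x_A x_A (g))) : C
    (u (r (r x_C (g) x_B) (r x_C (g) (h)) (u (g) x_A x_C)) (t (u (g) x_A (g))) (r x_C (p x_A x_A x_A) (k x_A x_A (g)))) : B
  (t (u (r (r x_C (g) x_B) (r x_C (g) (h)) (u (g) x_A x_C)) (t (u (g) x_A (g))) (r x_C (p x_A x_A x_A) (k x_A x_A (g))))) : A
  (g) : C
(k (t (u (r (r x_C (g) (h)) (r x_C (g) x_B) (k (s) x_A (g))) (t x_B) (r (p (s) (s) x_A) (g) (h)))) (t (u (r (r x_C (g) x_B) (r x_C (g) (h)) (u (g) x_A x_C)) (t (u (g) x_A (g))) (r x_C (p x_A x_A x_A) (k x_A x_A (g))))) (g)) : B


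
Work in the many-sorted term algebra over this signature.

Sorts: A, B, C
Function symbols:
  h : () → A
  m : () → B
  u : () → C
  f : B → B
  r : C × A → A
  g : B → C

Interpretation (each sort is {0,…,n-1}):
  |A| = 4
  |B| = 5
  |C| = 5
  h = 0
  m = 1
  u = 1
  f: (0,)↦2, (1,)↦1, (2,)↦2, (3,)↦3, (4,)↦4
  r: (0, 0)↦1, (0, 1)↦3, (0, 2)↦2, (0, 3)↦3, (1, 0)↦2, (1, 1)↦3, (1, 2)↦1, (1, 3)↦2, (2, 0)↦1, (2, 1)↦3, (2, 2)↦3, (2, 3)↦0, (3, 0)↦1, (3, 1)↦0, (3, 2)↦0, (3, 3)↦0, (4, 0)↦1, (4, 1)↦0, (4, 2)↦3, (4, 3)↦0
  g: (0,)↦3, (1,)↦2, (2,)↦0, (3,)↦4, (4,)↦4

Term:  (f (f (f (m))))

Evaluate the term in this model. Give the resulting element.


  m = 1
  (f (m)) = f(1,) = 1
  (f (f (m))) = f(1,) = 1
  (f (f (f (m)))) = f(1,) = 1

value = 1


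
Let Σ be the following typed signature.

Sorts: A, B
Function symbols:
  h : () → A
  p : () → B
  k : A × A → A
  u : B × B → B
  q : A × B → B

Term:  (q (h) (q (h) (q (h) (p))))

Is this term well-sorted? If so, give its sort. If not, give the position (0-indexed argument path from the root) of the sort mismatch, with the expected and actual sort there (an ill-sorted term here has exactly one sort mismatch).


well-sorted; sort = B

  (h) : A
    (h) : A
      (h) : A
      (p) : B
    (q (h) (p)) : B
  (q (h) (q (h) (p))) : B
(q (h) (q (h) (q (h) (p)))) : B


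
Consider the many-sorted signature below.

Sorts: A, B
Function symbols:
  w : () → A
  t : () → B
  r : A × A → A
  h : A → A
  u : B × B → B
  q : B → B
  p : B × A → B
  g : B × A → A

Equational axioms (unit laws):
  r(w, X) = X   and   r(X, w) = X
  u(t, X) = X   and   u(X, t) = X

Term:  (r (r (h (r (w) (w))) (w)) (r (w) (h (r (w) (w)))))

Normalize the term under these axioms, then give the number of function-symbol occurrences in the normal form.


size = 5

1. (r (r (h (r (w) (w))) (w)) (r (w) (h (r (w) (w)))))  →  (r (h (r (w) (w))) (r (w) (h (r (w) (w)))))
2. (r (h (r (w) (w))) (r (w) (h (r (w) (w)))))  →  (r (h (w)) (r (w) (h (r (w) (w)))))
3. (r (h (w)) (r (w) (h (r (w) (w)))))  →  (r (h (w)) (h (r (w) (w))))
4. (r (h (w)) (h (r (w) (w))))  →  (r (h (w)) (h (w)))
normal form: (r (h (w)) (h (w)))


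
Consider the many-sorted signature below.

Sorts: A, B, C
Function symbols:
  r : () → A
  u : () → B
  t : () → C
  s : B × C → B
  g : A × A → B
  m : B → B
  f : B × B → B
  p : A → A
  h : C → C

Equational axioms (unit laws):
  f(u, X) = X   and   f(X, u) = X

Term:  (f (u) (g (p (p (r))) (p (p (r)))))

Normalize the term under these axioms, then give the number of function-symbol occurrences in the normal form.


size = 7

1. (f (u) (g (p (p (r))) (p (p (r)))))  →  (g (p (p (r))) (p (p (r))))
normal form: (g (p (p (r))) (p (p (r))))


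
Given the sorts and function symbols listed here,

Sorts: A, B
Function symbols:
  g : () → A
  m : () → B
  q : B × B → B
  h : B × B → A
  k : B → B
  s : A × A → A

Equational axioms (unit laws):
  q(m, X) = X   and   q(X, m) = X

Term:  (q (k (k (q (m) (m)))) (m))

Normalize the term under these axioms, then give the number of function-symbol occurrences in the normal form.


size = 3

1. (q (k (k (q (m) (m)))) (m))  →  (k (k (q (m) (m))))
2. (k (k (q (m) (m))))  →  (k (k (m)))
normal form: (k (k (m)))


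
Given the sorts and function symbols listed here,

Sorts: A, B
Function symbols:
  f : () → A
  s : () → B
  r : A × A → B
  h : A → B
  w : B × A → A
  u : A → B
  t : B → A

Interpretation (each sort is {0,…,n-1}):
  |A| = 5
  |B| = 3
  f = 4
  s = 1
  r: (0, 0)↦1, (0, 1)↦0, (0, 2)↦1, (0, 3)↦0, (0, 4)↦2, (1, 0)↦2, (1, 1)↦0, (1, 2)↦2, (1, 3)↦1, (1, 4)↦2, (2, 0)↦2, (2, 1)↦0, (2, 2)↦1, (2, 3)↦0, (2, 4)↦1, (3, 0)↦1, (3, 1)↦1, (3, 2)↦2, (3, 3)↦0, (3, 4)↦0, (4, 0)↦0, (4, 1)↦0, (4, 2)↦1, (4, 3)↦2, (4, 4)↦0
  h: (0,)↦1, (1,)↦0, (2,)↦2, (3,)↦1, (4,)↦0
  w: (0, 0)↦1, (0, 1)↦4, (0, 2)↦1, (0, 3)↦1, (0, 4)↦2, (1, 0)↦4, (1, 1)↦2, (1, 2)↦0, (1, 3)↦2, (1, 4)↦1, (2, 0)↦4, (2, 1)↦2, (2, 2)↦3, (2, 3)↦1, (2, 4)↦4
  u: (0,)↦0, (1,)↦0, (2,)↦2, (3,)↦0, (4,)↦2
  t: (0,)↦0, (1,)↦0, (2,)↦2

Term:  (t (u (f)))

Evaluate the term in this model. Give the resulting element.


  f = 4
  (u (f)) = u(4,) = 2
  (t (u (f))) = t(2,) = 2

value = 2


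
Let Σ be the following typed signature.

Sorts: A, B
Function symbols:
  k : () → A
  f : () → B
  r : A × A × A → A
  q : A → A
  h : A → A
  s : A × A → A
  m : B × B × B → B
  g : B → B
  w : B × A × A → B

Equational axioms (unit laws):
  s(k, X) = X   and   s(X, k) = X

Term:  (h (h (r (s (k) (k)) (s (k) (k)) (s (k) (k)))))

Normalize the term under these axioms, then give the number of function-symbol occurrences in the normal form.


size = 6

1. (h (h (r (s (k) (k)) (s (k) (k)) (s (k) (k)))))  →  (h (h (r (k) (s (k) (k)) (s (k) (k)))))
2. (h (h (r (k) (s (k) (k)) (s (k) (k)))))  →  (h (h (r (k) (k) (s (k) (k)))))
3. (h (h (r (k) (k) (s (k) (k)))))  →  (h (h (r (k) (k) (k))))
normal form: (h (h (r (k) (k) (k))))


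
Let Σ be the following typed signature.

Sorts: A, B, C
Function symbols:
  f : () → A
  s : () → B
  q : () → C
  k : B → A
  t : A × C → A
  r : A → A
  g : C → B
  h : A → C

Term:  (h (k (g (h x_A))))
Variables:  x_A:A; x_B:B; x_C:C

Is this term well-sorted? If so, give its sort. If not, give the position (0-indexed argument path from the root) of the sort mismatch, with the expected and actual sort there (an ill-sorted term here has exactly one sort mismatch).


        x_A : A
      (h x_A) : C
    (g (h x_A)) : B
  (k (g (h x_A))) : A
(h (k (g (h x_A)))) : C

well-sorted; sort = C


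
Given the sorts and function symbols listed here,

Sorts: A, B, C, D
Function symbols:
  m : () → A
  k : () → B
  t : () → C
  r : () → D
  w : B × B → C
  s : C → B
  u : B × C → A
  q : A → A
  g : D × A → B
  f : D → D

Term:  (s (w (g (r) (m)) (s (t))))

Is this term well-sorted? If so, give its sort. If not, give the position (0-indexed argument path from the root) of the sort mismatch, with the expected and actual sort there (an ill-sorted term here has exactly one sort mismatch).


      (r) : D
      (m) : A
    (g (r) (m)) : B
      (t) : C
    (s (t)) : B
  (w (g (r) (m)) (s (t))) : C
(s (w (g (r) (m)) (s (t)))) : B

well-sorted; sort = B


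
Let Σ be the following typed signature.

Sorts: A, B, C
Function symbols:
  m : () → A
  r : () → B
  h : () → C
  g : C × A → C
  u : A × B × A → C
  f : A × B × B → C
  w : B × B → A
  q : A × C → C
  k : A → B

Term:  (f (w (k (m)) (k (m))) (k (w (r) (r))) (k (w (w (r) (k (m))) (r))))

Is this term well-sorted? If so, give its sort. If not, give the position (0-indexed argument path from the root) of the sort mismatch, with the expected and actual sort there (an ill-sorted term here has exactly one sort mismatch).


      (m) : A
    (k (m)) : B
      (m) : A
    (k (m)) : B
  (w (k (m)) (k (m))) : A
      (r) : B
      (r) : B
    (w (r) (r)) : A
  (k (w (r) (r))) : B
        (r) : B
          (m) : A
        (k (m)) : B
      (w (r) (k (m))) : A
      (r) : B
    (w (w (r) (k (m))) (r)) : ✗ arg 0 at [2, 0, 0] has sort A, expected B

ill-sorted at position [2, 0, 0]: expected B, got A


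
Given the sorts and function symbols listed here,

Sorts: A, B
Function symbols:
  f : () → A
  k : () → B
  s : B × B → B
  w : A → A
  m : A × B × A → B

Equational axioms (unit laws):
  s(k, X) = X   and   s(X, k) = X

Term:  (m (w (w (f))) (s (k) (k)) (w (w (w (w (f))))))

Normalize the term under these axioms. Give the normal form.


1. (m (w (w (f))) (s (k) (k)) (w (w (w (w (f))))))  →  (m (w (w (f))) (k) (w (w (w (w (f))))))

normal form = (m (w (w (f))) (k) (w (w (w (w (f))))))


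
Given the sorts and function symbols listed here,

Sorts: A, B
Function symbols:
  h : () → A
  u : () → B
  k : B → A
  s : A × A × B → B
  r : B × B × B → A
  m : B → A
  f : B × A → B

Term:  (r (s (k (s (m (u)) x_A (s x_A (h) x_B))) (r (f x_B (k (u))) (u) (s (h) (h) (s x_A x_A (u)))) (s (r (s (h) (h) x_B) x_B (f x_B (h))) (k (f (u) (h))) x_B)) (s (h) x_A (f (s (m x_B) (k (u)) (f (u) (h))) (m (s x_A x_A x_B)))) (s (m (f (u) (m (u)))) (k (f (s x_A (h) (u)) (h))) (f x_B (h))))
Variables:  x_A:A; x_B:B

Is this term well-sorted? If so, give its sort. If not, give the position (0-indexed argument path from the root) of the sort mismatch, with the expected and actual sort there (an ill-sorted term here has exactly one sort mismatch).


          (u) : B
        (m (u)) : A
        x_A : A
          x_A : A
          (h) : A
          x_B : B
        (s x_A (h) x_B) : B
      (s (m (u)) x_A (s x_A (h) x_B)) : B
    (k (s (m (u)) x_A (s x_A (h) x_B))) : A
        x_B : B
          (u) : B
        (k (u)) : A
      (f x_B (k (u))) : B
      (u) : B
        (h) : A
        (h) : A
          x_A : A
          x_A : A
          (u) : B
        (s x_A x_A (u)) : B
      (s (h) (h) (s x_A x_A (u))) : B
    (r (f x_B (k (u))) (u) (s (h) (h) (s x_A x_A (u)))) : A
          (h) : A
          (h) : A
          x_B : B
        (s (h) (h) x_B) : B
        x_B : B
          x_B : B
          (h) : A
        (f x_B (h)) : B
      (r (s (h) (h) x_B) x_B (f x_B (h))) : A
          (u) : B
          (h) : A
        (f (u) (h)) : B
      (k (f (u) (h))) : A
      x_B : B
    (s (r (s (h) (h) x_B) x_B (f x_B (h))) (k (f (u) (h))) x_B) : B
  (s (k (s (m (u)) x_A (s x_A (h) x_B))) (r (f x_B (k (u))) (u) (s (h) (h) (s x_A x_A (u)))) (s (r (s (h) (h) x_B) x_B (f x_B (h))) (k (f (u) (h))) x_B)) : B
    (h) : A
    x_A : A
          x_B : B
        (m x_B) : A
          (u) : B
        (k (u)) : A
          (u) : B
          (h) : A
        (f (u) (h)) : B
      (s (m x_B) (k (u)) (f (u) (h))) : B
          x_A : A
          x_A : A
          x_B : B
        (s x_A x_A x_B) : B
      (m (s x_A x_A x_B)) : A
    (f (s (m x_B) (k (u)) (f (u) (h))) (m (s x_A x_A x_B))) : B
  (s (h) x_A (f (s (m x_B) (k (u)) (f (u) (h))) (m (s x_A x_A x_B)))) : B
        (u) : B
          (u) : B
        (m (u)) : A
      (f (u) (m (u))) : B
    (m (f (u) (m (u)))) : A
          x_A : A
          (h) : A
          (u) : B
        (s x_A (h) (u)) : B
        (h) : A
      (f (s x_A (h) (u)) (h)) : B
    (k (f (s x_A (h) (u)) (h))) : A
      x_B : B
      (h) : A
    (f x_B (h)) : B
  (s (m (f (u) (m (u)))) (k (f (s x_A (h) (u)) (h))) (f x_B (h))) : B
(r (s (k (s (m (u)) x_A (s x_A (h) x_B))) (r (f x_B (k (u))) (u) (s (h) (h) (s x_A x_A (u)))) (s (r (s (h) (h) x_B) x_B (f x_B (h))) (k (f (u) (h))) x_B)) (s (h) x_A (f (s (m x_B) (k (u)) (f (u) (h))) (m (s x_A x_A x_B)))) (s (m (f (u) (m (u)))) (k (f (s x_A (h) (u)) (h))) (f x_B (h)))) : A

well-sorted; sort = A


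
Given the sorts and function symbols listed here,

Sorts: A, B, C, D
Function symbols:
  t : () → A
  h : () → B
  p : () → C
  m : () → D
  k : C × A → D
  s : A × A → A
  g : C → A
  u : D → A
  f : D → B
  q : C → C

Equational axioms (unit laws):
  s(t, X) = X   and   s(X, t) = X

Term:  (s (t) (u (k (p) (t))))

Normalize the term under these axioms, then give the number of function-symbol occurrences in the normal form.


size = 4

1. (s (t) (u (k (p) (t))))  →  (u (k (p) (t)))
normal form: (u (k (p) (t)))


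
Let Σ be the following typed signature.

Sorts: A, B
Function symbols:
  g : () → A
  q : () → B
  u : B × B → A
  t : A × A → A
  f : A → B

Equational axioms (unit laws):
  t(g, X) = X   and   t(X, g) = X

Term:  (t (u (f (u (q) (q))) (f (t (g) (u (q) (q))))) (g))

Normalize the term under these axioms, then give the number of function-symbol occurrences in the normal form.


1. (t (u (f (u (q) (q))) (f (t (g) (u (q) (q))))) (g))  →  (u (f (u (q) (q))) (f (t (g) (u (q) (q)))))
2. (u (f (u (q) (q))) (f (t (g) (u (q) (q)))))  →  (u (f (u (q) (q))) (f (u (q) (q))))
normal form: (u (f (u (q) (q))) (f (u (q) (q))))

size = 9


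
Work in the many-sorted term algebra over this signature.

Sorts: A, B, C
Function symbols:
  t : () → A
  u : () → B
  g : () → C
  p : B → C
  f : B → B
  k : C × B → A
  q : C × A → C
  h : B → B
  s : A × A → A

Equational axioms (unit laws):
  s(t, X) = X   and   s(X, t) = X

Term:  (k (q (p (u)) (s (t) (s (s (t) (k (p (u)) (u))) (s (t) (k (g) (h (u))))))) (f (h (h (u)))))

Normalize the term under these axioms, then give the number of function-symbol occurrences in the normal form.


1. (k (q (p (u)) (s (t) (s (s (t) (k (p (u)) (u))) (s (t) (k (g) (h (u))))))) (f (h (h (u)))))  →  (k (q (p (u)) (s (s (t) (k (p (u)) (u))) (s (t) (k (g) (h (u)))))) (f (h (h (u)))))
2. (k (q (p (u)) (s (s (t) (k (p (u)) (u))) (s (t) (k (g) (h (u)))))) (f (h (h (u)))))  →  (k (q (p (u)) (s (k (p (u)) (u)) (s (t) (k (g) (h (u)))))) (f (h (h (u)))))
3. (k (q (p (u)) (s (k (p (u)) (u)) (s (t) (k (g) (h (u)))))) (f (h (h (u)))))  →  (k (q (p (u)) (s (k (p (u)) (u)) (k (g) (h (u))))) (f (h (h (u)))))
normal form: (k (q (p (u)) (s (k (p (u)) (u)) (k (g) (h (u))))) (f (h (h (u)))))

size = 17


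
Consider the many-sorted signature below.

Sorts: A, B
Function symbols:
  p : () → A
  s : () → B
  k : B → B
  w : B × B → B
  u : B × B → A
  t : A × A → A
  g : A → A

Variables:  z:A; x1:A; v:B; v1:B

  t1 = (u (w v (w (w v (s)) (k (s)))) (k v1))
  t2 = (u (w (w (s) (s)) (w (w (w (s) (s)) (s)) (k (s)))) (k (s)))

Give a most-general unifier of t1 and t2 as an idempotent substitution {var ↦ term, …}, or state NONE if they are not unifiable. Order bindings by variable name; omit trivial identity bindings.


{v ↦ (w (s) (s)), v1 ↦ (s)}


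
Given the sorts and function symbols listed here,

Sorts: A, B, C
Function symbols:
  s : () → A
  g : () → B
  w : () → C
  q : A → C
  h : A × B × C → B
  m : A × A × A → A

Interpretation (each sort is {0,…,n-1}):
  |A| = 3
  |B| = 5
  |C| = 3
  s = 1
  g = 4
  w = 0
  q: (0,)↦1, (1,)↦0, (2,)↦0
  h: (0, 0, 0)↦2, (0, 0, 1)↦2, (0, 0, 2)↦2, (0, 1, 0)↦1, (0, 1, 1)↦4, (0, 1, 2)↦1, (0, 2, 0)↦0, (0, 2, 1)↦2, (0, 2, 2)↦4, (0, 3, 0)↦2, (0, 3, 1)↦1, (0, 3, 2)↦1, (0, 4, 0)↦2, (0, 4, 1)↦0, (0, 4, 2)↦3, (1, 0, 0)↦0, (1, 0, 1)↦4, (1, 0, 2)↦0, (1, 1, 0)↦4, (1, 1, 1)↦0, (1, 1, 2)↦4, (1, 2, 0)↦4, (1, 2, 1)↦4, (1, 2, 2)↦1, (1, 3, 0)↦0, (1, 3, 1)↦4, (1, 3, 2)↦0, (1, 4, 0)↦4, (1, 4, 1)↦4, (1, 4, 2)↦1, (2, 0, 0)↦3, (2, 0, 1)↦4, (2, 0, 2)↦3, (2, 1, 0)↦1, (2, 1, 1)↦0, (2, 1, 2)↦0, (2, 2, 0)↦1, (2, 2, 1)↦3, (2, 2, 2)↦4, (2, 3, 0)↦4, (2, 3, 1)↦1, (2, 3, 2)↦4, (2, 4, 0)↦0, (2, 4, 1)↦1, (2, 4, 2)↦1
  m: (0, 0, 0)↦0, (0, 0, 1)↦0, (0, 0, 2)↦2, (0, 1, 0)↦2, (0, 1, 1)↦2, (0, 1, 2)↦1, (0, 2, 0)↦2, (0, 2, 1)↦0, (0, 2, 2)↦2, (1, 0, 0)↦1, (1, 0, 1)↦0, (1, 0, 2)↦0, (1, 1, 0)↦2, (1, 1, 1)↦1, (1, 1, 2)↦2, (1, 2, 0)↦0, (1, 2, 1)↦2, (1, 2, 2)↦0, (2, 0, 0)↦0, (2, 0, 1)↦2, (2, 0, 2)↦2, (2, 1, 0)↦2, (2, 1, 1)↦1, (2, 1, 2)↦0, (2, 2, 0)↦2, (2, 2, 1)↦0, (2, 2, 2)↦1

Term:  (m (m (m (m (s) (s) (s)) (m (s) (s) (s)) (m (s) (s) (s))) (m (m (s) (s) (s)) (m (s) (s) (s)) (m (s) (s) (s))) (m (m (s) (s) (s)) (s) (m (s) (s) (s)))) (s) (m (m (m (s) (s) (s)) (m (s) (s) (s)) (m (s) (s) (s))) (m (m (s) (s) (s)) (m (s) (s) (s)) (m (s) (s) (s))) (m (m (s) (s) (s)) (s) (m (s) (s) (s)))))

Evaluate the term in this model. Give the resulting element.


  s = 1
  s = 1
  s = 1
  (m (s) (s) (s)) = m(1, 1, 1) = 1
  s = 1
  s = 1
  s = 1
  (m (s) (s) (s)) = m(1, 1, 1) = 1
  s = 1
  s = 1
  s = 1
  (m (s) (s) (s)) = m(1, 1, 1) = 1
  (m (m (s) (s) (s)) (m (s) (s) (s)) (m (s) (s) (s))) = m(1, 1, 1) = 1
  s = 1
  s = 1
  s = 1
  (m (s) (s) (s)) = m(1, 1, 1) = 1
  s = 1
  s = 1
  s = 1
  (m (s) (s) (s)) = m(1, 1, 1) = 1
  s = 1
  s = 1
  s = 1
  (m (s) (s) (s)) = m(1, 1, 1) = 1
  (m (m (s) (s) (s)) (m (s) (s) (s)) (m (s) (s) (s))) = m(1, 1, 1) = 1
  s = 1
  s = 1
  s = 1
  (m (s) (s) (s)) = m(1, 1, 1) = 1
  s = 1
  s = 1
  s = 1
  s = 1
  (m (s) (s) (s)) = m(1, 1, 1) = 1
  (m (m (s) (s) (s)) (s) (m (s) (s) (s))) = m(1, 1, 1) = 1
  (m (m (m (s) (s) (s)) (m (s) (s) (s)) (m (s) (s) (s))) (m (m (s) (s) (s)) (m (s) (s) (s)) (m (s) (s) (s))) (m (m (s) (s) (s)) (s) (m (s) (s) (s)))) = m(1, 1, 1) = 1
  s = 1
  s = 1
  s = 1
  s = 1
  (m (s) (s) (s)) = m(1, 1, 1) = 1
  s = 1
  s = 1
  s = 1
  (m (s) (s) (s)) = m(1, 1, 1) = 1
  s = 1
  s = 1
  s = 1
  (m (s) (s) (s)) = m(1, 1, 1) = 1
  (m (m (s) (s) (s)) (m (s) (s) (s)) (m (s) (s) (s))) = m(1, 1, 1) = 1
  s = 1
  s = 1
  s = 1
  (m (s) (s) (s)) = m(1, 1, 1) = 1
  s = 1
  s = 1
  s = 1
  (m (s) (s) (s)) = m(1, 1, 1) = 1
  s = 1
  s = 1
  s = 1
  (m (s) (s) (s)) = m(1, 1, 1) = 1
  (m (m (s) (s) (s)) (m (s) (s) (s)) (m (s) (s) (s))) = m(1, 1, 1) = 1
  s = 1
  s = 1
  s = 1
  (m (s) (s) (s)) = m(1, 1, 1) = 1
  s = 1
  s = 1
  s = 1
  s = 1
  (m (s) (s) (s)) = m(1, 1, 1) = 1
  (m (m (s) (s) (s)) (s) (m (s) (s) (s))) = m(1, 1, 1) = 1
  (m (m (m (s) (s) (s)) (m (s) (s) (s)) (m (s) (s) (s))) (m (m (s) (s) (s)) (m (s) (s) (s)) (m (s) (s) (s))) (m (m (s) (s) (s)) (s) (m (s) (s) (s)))) = m(1, 1, 1) = 1
  (m (m (m (m (s) (s) (s)) (m (s) (s) (s)) (m (s) (s) (s))) (m (m (s) (s) (s)) (m (s) (s) (s)) (m (s) (s) (s))) (m (m (s) (s) (s)) (s) (m (s) (s) (s)))) (s) (m (m (m (s) (s) (s)) (m (s) (s) (s)) (m (s) (s) (s))) (m (m (s) (s) (s)) (m (s) (s) (s)) (m (s) (s) (s))) (m (m (s) (s) (s)) (s) (m (s) (s) (s))))) = m(1, 1, 1) = 1

value = 1


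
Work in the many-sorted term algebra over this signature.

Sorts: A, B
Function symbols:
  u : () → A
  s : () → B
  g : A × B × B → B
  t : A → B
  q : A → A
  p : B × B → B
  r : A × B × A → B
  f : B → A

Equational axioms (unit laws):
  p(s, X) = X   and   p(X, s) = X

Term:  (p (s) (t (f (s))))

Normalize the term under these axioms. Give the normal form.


1. (p (s) (t (f (s))))  →  (t (f (s)))

normal form = (t (f (s)))


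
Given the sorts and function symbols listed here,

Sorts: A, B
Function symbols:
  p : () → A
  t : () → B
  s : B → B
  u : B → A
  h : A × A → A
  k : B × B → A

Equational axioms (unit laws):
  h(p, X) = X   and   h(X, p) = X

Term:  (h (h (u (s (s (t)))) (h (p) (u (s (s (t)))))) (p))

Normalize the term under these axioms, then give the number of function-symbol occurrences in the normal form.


size = 9

1. (h (h (u (s (s (t)))) (h (p) (u (s (s (t)))))) (p))  →  (h (u (s (s (t)))) (h (p) (u (s (s (t))))))
2. (h (u (s (s (t)))) (h (p) (u (s (s (t))))))  →  (h (u (s (s (t)))) (u (s (s (t)))))
normal form: (h (u (s (s (t)))) (u (s (s (t)))))


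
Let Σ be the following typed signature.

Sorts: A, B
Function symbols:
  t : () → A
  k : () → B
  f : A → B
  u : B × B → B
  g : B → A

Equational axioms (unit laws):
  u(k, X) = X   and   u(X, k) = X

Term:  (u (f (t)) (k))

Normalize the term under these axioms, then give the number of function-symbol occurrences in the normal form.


1. (u (f (t)) (k))  →  (f (t))
normal form: (f (t))

size = 2


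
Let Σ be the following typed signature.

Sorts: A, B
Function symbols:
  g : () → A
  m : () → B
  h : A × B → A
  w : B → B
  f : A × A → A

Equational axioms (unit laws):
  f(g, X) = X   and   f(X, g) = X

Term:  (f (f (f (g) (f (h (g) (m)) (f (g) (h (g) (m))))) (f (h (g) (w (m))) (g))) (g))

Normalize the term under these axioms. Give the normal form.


normal form = (f (f (h (g) (m)) (h (g) (m))) (h (g) (w (m))))

1. (f (f (f (g) (f (h (g) (m)) (f (g) (h (g) (m))))) (f (h (g) (w (m))) (g))) (g))  →  (f (f (g) (f (h (g) (m)) (f (g) (h (g) (m))))) (f (h (g) (w (m))) (g)))
2. (f (f (g) (f (h (g) (m)) (f (g) (h (g) (m))))) (f (h (g) (w (m))) (g)))  →  (f (f (h (g) (m)) (f (g) (h (g) (m)))) (f (h (g) (w (m))) (g)))
3. (f (f (h (g) (m)) (f (g) (h (g) (m)))) (f (h (g) (w (m))) (g)))  →  (f (f (h (g) (m)) (h (g) (m))) (f (h (g) (w (m))) (g)))
4. (f (f (h (g) (m)) (h (g) (m))) (f (h (g) (w (m))) (g)))  →  (f (f (h (g) (m)) (h (g) (m))) (h (g) (w (m))))


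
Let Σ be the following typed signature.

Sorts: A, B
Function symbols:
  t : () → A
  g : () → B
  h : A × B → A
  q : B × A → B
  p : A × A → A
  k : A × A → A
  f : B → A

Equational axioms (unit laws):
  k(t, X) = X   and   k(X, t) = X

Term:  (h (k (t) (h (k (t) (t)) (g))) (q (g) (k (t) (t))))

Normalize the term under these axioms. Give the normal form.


normal form = (h (h (t) (g)) (q (g) (t)))

1. (h (k (t) (h (k (t) (t)) (g))) (q (g) (k (t) (t))))  →  (h (h (k (t) (t)) (g)) (q (g) (k (t) (t))))
2. (h (h (k (t) (t)) (g)) (q (g) (k (t) (t))))  →  (h (h (t) (g)) (q (g) (k (t) (t))))
3. (h (h (t) (g)) (q (g) (k (t) (t))))  →  (h (h (t) (g)) (q (g) (t)))


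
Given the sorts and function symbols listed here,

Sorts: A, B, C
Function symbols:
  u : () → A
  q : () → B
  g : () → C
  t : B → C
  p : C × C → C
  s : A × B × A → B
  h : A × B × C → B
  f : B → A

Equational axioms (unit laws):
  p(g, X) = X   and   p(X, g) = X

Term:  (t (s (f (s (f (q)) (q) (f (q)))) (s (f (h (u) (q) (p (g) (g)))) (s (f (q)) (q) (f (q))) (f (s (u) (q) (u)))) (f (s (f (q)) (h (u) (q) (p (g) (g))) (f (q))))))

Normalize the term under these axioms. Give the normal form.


1. (t (s (f (s (f (q)) (q) (f (q)))) (s (f (h (u) (q) (p (g) (g)))) (s (f (q)) (q) (f (q))) (f (s (u) (q) (u)))) (f (s (f (q)) (h (u) (q) (p (g) (g))) (f (q))))))  →  (t (s (f (s (f (q)) (q) (f (q)))) (s (f (h (u) (q) (g))) (s (f (q)) (q) (f (q))) (f (s (u) (q) (u)))) (f (s (f (q)) (h (u) (q) (p (g) (g))) (f (q))))))
2. (t (s (f (s (f (q)) (q) (f (q)))) (s (f (h (u) (q) (g))) (s (f (q)) (q) (f (q))) (f (s (u) (q) (u)))) (f (s (f (q)) (h (u) (q) (p (g) (g))) (f (q))))))  →  (t (s (f (s (f (q)) (q) (f (q)))) (s (f (h (u) (q) (g))) (s (f (q)) (q) (f (q))) (f (s (u) (q) (u)))) (f (s (f (q)) (h (u) (q) (g)) (f (q))))))

normal form = (t (s (f (s (f (q)) (q) (f (q)))) (s (f (h (u) (q) (g))) (s (f (q)) (q) (f (q))) (f (s (u) (q) (u)))) (f (s (f (q)) (h (u) (q) (g)) (f (q))))))


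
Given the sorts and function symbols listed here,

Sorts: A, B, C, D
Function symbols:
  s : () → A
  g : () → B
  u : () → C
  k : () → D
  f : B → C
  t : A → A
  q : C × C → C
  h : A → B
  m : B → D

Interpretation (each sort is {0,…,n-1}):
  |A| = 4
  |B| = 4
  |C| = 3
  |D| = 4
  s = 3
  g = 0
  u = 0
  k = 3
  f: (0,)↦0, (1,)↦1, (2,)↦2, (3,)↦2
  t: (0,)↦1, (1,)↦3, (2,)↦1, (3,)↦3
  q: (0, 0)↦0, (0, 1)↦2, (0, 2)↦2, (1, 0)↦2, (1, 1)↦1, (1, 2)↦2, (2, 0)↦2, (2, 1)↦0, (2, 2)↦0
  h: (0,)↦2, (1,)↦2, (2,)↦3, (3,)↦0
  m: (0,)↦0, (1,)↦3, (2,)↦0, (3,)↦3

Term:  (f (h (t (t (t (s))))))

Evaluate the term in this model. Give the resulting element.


  s = 3
  (t (s)) = t(3,) = 3
  (t (t (s))) = t(3,) = 3
  (t (t (t (s)))) = t(3,) = 3
  (h (t (t (t (s))))) = h(3,) = 0
  (f (h (t (t (t (s)))))) = f(0,) = 0

value = 0


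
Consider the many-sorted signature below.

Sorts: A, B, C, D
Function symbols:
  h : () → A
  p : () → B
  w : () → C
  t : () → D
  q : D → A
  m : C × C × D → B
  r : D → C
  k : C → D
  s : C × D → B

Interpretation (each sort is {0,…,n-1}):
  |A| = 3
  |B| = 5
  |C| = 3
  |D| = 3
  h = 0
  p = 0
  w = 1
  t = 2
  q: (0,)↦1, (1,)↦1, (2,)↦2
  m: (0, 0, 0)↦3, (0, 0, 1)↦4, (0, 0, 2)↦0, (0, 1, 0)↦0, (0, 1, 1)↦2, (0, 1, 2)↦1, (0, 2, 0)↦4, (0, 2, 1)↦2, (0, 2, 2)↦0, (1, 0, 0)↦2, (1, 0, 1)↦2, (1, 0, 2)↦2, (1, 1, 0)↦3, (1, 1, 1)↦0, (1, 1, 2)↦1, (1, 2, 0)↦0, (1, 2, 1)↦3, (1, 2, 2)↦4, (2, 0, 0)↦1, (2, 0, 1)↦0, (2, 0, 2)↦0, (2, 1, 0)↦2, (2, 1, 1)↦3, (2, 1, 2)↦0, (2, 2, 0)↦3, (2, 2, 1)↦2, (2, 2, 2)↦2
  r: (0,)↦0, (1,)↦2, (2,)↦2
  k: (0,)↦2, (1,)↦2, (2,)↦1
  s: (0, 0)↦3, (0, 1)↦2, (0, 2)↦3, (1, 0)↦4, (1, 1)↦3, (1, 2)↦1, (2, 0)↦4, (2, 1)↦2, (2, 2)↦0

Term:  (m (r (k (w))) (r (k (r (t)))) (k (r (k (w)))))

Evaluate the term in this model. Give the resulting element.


  w = 1
  (k (w)) = k(1,) = 2
  (r (k (w))) = r(2,) = 2
  t = 2
  (r (t)) = r(2,) = 2
  (k (r (t))) = k(2,) = 1
  (r (k (r (t)))) = r(1,) = 2
  w = 1
  (k (w)) = k(1,) = 2
  (r (k (w))) = r(2,) = 2
  (k (r (k (w)))) = k(2,) = 1
  (m (r (k (w))) (r (k (r (t)))) (k (r (k (w))))) = m(2, 2, 1) = 2

value = 2


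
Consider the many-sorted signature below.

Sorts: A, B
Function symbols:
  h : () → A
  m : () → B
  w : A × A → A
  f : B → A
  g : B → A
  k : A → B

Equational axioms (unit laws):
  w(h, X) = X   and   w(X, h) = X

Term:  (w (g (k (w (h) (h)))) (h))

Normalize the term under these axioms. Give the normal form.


normal form = (g (k (h)))

1. (w (g (k (w (h) (h)))) (h))  →  (g (k (w (h) (h))))
2. (g (k (w (h) (h))))  →  (g (k (h)))


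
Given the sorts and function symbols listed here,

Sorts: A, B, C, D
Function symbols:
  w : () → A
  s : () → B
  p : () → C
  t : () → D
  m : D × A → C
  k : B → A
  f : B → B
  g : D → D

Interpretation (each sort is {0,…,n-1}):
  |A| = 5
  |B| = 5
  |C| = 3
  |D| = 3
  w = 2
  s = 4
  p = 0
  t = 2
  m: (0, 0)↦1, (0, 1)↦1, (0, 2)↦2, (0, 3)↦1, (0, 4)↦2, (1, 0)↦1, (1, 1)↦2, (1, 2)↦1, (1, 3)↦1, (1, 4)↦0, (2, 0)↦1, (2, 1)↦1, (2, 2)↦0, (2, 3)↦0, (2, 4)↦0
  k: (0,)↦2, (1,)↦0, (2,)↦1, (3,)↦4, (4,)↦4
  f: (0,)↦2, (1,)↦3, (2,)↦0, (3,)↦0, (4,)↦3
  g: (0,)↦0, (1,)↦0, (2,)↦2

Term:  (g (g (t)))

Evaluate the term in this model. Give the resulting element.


  t = 2
  (g (t)) = g(2,) = 2
  (g (g (t))) = g(2,) = 2

value = 2


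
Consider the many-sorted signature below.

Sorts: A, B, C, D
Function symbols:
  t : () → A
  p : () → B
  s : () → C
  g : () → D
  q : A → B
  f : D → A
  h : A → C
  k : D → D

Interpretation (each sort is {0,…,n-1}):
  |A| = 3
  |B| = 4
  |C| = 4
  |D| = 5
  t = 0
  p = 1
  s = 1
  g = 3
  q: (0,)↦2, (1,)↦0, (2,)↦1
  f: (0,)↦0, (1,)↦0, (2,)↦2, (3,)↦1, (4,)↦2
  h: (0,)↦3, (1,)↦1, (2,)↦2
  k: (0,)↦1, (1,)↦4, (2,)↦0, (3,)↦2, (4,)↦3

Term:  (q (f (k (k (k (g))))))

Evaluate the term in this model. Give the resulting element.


value = 2

  g = 3
  (k (g)) = k(3,) = 2
  (k (k (g))) = k(2,) = 0
  (k (k (k (g)))) = k(0,) = 1
  (f (k (k (k (g))))) = f(1,) = 0
  (q (f (k (k (k (g)))))) = q(0,) = 2


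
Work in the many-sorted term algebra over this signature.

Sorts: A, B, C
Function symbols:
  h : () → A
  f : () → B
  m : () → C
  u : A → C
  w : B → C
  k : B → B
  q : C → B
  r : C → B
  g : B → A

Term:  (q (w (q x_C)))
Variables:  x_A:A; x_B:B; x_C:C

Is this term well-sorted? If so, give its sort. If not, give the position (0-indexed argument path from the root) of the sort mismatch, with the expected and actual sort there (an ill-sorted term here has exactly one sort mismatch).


      x_C : C
    (q x_C) : B
  (w (q x_C)) : C
(q (w (q x_C))) : B

well-sorted; sort = B


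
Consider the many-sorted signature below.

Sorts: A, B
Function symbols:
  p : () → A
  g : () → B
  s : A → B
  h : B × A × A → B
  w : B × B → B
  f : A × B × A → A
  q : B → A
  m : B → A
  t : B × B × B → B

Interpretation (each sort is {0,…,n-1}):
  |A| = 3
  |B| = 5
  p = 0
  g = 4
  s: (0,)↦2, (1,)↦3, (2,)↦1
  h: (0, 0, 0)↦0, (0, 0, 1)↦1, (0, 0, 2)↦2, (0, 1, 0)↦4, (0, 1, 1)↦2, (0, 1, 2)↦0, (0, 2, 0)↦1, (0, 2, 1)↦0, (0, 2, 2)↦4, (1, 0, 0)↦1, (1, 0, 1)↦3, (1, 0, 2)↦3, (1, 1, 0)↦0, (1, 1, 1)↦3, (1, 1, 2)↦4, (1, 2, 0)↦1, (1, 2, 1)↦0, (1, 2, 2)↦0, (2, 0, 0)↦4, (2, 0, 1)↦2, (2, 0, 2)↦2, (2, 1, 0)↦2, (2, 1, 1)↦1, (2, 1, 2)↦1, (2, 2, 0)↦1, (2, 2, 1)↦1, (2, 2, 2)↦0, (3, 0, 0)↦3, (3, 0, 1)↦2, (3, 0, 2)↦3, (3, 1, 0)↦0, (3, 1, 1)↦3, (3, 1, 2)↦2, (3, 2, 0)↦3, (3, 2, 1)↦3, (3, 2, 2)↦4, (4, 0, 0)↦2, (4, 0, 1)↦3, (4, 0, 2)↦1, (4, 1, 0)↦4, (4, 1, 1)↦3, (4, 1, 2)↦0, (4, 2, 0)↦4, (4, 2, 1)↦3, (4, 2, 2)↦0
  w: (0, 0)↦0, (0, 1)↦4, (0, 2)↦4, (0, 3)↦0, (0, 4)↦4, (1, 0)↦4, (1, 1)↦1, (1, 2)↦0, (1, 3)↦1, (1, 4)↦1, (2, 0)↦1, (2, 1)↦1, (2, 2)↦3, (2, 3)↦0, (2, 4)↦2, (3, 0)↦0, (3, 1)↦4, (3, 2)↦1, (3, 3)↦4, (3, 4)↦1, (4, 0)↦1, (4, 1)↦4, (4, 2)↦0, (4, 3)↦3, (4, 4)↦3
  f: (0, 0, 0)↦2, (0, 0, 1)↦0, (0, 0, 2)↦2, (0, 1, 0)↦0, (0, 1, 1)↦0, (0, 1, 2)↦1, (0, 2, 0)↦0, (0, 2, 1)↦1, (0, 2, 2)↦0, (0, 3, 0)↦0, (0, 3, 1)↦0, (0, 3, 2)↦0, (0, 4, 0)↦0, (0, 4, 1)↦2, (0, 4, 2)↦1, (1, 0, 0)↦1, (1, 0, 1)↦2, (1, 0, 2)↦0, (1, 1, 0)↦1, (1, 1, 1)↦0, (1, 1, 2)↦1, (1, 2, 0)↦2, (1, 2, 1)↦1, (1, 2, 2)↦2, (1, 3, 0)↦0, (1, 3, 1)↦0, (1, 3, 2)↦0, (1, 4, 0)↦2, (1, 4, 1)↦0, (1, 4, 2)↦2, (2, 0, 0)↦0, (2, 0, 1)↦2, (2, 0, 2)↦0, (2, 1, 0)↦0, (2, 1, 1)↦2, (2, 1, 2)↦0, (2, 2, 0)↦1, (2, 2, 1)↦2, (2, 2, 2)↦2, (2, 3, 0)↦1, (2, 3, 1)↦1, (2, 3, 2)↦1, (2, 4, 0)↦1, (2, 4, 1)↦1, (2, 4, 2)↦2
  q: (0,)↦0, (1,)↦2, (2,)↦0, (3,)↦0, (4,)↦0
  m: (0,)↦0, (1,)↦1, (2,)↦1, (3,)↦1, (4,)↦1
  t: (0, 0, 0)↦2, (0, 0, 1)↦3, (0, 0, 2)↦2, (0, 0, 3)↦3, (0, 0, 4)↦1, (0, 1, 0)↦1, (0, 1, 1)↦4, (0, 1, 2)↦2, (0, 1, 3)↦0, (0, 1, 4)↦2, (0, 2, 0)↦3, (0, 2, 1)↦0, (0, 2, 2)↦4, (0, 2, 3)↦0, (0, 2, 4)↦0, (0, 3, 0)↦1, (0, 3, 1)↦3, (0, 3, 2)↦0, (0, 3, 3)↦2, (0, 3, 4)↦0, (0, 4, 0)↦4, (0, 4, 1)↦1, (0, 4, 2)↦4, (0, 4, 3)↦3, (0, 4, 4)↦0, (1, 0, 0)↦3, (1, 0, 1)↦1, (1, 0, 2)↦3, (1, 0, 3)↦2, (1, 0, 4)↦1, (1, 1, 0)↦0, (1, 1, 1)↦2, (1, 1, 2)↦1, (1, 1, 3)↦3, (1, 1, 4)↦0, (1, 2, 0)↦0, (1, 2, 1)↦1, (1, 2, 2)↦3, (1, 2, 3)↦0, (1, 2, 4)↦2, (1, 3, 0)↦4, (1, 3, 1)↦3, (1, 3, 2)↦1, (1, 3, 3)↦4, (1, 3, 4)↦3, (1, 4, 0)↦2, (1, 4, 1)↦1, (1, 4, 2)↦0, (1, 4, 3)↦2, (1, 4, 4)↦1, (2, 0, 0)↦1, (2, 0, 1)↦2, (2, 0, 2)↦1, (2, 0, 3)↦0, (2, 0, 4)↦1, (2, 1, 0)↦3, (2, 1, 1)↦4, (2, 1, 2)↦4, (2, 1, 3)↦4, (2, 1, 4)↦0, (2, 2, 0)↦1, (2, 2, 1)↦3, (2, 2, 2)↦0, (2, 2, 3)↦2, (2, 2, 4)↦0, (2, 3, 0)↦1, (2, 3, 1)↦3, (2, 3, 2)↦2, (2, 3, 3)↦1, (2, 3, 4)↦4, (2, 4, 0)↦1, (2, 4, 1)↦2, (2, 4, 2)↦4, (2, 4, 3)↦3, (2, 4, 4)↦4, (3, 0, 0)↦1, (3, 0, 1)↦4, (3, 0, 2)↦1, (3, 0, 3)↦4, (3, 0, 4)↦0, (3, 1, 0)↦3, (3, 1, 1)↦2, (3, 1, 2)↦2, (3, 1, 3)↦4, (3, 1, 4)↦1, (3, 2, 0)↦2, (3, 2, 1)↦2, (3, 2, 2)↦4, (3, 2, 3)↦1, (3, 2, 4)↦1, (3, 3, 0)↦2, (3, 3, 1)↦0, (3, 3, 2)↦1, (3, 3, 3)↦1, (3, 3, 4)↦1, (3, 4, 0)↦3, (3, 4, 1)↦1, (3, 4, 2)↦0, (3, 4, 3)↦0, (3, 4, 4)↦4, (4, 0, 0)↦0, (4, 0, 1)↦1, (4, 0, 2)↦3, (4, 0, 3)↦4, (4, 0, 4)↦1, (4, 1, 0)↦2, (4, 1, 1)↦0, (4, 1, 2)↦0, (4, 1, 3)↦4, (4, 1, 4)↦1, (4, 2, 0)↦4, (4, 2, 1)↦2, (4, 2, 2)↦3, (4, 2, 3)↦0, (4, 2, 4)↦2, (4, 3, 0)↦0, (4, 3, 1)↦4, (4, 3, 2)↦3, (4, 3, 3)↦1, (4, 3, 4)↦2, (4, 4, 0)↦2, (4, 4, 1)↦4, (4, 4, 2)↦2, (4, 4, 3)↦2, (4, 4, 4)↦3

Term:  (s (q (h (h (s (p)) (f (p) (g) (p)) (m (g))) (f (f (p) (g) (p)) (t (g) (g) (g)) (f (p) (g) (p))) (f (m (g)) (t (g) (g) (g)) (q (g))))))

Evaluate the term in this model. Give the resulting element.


  p = 0
  (s (p)) = s(0,) = 2
  p = 0
  g = 4
  p = 0
  (f (p) (g) (p)) = f(0, 4, 0) = 0
  g = 4
  (m (g)) = m(4,) = 1
  (h (s (p)) (f (p) (g) (p)) (m (g))) = h(2, 0, 1) = 2
  p = 0
  g = 4
  p = 0
  (f (p) (g) (p)) = f(0, 4, 0) = 0
  g = 4
  g = 4
  g = 4
  (t (g) (g) (g)) = t(4, 4, 4) = 3
  p = 0
  g = 4
  p = 0
  (f (p) (g) (p)) = f(0, 4, 0) = 0
  (f (f (p) (g) (p)) (t (g) (g) (g)) (f (p) (g) (p))) = f(0, 3, 0) = 0
  g = 4
  (m (g)) = m(4,) = 1
  g = 4
  g = 4
  g = 4
  (t (g) (g) (g)) = t(4, 4, 4) = 3
  g = 4
  (q (g)) = q(4,) = 0
  (f (m (g)) (t (g) (g) (g)) (q (g))) = f(1, 3, 0) = 0
  (h (h (s (p)) (f (p) (g) (p)) (m (g))) (f (f (p) (g) (p)) (t (g) (g) (g)) (f (p) (g) (p))) (f (m (g)) (t (g) (g) (g)) (q (g)))) = h(2, 0, 0) = 4
  (q (h (h (s (p)) (f (p) (g) (p)) (m (g))) (f (f (p) (g) (p)) (t (g) (g) (g)) (f (p) (g) (p))) (f (m (g)) (t (g) (g) (g)) (q (g))))) = q(4,) = 0
  (s (q (h (h (s (p)) (f (p) (g) (p)) (m (g))) (f (f (p) (g) (p)) (t (g) (g) (g)) (f (p) (g) (p))) (f (m (g)) (t (g) (g) (g)) (q (g)))))) = s(0,) = 2

value = 2


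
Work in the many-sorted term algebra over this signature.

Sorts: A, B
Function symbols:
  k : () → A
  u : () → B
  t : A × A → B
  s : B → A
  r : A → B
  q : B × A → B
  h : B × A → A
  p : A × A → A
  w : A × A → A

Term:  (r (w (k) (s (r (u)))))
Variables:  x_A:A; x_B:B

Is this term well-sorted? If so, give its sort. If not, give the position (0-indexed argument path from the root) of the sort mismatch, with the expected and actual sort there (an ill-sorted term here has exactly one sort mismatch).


ill-sorted at position [0, 1, 0, 0]: expected A, got B

    (k) : A
        (u) : B
      (r (u)) : ✗ arg 0 at [0, 1, 0, 0] has sort B, expected A


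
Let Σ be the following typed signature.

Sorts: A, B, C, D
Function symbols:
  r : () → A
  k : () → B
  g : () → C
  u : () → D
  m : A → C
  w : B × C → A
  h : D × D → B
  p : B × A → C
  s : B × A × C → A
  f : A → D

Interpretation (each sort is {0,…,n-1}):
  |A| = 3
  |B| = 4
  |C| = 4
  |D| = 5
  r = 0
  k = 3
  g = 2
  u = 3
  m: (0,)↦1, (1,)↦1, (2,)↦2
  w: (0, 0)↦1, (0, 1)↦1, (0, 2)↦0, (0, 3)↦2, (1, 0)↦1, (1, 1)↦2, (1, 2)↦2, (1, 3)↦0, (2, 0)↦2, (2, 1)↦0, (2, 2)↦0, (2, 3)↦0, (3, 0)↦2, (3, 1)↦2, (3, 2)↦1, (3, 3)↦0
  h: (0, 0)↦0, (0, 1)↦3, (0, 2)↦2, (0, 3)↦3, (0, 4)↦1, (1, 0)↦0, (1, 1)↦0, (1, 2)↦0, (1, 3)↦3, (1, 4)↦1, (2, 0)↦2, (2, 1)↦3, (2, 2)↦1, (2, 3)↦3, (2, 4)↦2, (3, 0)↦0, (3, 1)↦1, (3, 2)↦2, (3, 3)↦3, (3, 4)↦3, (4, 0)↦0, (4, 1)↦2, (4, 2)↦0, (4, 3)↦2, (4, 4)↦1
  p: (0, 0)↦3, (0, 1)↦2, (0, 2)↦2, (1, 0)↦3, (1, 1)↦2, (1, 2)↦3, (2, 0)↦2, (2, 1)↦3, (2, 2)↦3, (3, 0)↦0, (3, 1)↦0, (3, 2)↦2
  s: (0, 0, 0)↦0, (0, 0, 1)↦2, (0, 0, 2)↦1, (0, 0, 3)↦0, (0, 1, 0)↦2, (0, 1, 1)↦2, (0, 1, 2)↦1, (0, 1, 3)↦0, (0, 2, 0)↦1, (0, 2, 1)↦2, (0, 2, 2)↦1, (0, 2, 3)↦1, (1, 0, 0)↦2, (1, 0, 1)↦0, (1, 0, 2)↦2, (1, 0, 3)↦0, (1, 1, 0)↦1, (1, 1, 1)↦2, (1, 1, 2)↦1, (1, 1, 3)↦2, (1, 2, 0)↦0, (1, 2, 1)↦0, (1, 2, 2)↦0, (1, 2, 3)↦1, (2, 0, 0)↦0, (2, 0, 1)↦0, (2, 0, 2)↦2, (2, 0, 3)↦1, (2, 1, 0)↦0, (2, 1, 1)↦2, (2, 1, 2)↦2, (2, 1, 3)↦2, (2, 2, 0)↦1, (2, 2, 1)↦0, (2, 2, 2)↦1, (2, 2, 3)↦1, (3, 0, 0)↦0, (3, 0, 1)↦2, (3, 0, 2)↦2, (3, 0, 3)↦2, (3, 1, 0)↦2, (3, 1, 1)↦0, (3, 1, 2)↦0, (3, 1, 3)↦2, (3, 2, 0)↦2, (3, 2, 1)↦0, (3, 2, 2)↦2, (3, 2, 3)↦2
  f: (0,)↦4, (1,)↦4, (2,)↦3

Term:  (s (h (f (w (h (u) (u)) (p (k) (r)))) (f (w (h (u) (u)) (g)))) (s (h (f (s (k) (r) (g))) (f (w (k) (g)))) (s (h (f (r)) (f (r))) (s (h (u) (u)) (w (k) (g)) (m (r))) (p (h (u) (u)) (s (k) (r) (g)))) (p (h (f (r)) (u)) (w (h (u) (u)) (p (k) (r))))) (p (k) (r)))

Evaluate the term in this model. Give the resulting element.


  u = 3
  u = 3
  (h (u) (u)) = h(3, 3) = 3
  k = 3
  r = 0
  (p (k) (r)) = p(3, 0) = 0
  (w (h (u) (u)) (p (k) (r))) = w(3, 0) = 2
  (f (w (h (u) (u)) (p (k) (r)))) = f(2,) = 3
  u = 3
  u = 3
  (h (u) (u)) = h(3, 3) = 3
  g = 2
  (w (h (u) (u)) (g)) = w(3, 2) = 1
  (f (w (h (u) (u)) (g))) = f(1,) = 4
  (h (f (w (h (u) (u)) (p (k) (r)))) (f (w (h (u) (u)) (g)))) = h(3, 4) = 3
  k = 3
  r = 0
  g = 2
  (s (k) (r) (g)) = s(3, 0, 2) = 2
  (f (s (k) (r) (g))) = f(2,) = 3
  k = 3
  g = 2
  (w (k) (g)) = w(3, 2) = 1
  (f (w (k) (g))) = f(1,) = 4
  (h (f (s (k) (r) (g))) (f (w (k) (g)))) = h(3, 4) = 3
  r = 0
  (f (r)) = f(0,) = 4
  r = 0
  (f (r)) = f(0,) = 4
  (h (f (r)) (f (r))) = h(4, 4) = 1
  u = 3
  u = 3
  (h (u) (u)) = h(3, 3) = 3
  k = 3
  g = 2
  (w (k) (g)) = w(3, 2) = 1
  r = 0
  (m (r)) = m(0,) = 1
  (s (h (u) (u)) (w (k) (g)) (m (r))) = s(3, 1, 1) = 0
  u = 3
  u = 3
  (h (u) (u)) = h(3, 3) = 3
  k = 3
  r = 0
  g = 2
  (s (k) (r) (g)) = s(3, 0, 2) = 2
  (p (h (u) (u)) (s (k) (r) (g))) = p(3, 2) = 2
  (s (h (f (r)) (f (r))) (s (h (u) (u)) (w (k) (g)) (m (r))) (p (h (u) (u)) (s (k) (r) (g)))) = s(1, 0, 2) = 2
  r = 0
  (f (r)) = f(0,) = 4
  u = 3
  (h (f (r)) (u)) = h(4, 3) = 2
  u = 3
  u = 3
  (h (u) (u)) = h(3, 3) = 3
  k = 3
  r = 0
  (p (k) (r)) = p(3, 0) = 0
  (w (h (u) (u)) (p (k) (r))) = w(3, 0) = 2
  (p (h (f (r)) (u)) (w (h (u) (u)) (p (k) (r)))) = p(2, 2) = 3
  (s (h (f (s (k) (r) (g))) (f (w (k) (g)))) (s (h (f (r)) (f (r))) (s (h (u) (u)) (w (k) (g)) (m (r))) (p (h (u) (u)) (s (k) (r) (g)))) (p (h (f (r)) (u)) (w (h (u) (u)) (p (k) (r))))) = s(3, 2, 3) = 2
  k = 3
  r = 0
  (p (k) (r)) = p(3, 0) = 0
  (s (h (f (w (h (u) (u)) (p (k) (r)))) (f (w (h (u) (u)) (g)))) (s (h (f (s (k) (r) (g))) (f (w (k) (g)))) (s (h (f (r)) (f (r))) (s (h (u) (u)) (w (k) (g)) (m (r))) (p (h (u) (u)) (s (k) (r) (g)))) (p (h (f (r)) (u)) (w (h (u) (u)) (p (k) (r))))) (p (k) (r))) = s(3, 2, 0) = 2

value = 2
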